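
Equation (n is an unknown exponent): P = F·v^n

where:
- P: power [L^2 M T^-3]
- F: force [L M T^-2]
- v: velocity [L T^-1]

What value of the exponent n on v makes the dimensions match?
n = 1

P has dimensions [L^2 M T^-3]; v has dimensions [L T^-1].
The rest of the RHS has dimensions [L M T^-2], so v^n must supply [L T^-1].
With n = 1: F·v^1 has dimensions [L^2 M T^-3], matching the LHS ✓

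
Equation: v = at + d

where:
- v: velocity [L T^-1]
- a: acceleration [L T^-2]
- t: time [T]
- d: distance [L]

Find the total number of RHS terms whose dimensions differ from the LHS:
1

LHS v: [L T^-1]
- at: [L T^-1] ✓
- d: [L] ✗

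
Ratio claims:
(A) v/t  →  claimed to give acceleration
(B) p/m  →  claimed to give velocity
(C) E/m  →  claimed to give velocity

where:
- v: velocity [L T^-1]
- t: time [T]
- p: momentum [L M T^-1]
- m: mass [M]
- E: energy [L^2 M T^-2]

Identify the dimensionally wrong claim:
(C) E/m does not give velocity

(A) v/t: [L T^-2] = acceleration [L T^-2] ✓
(B) p/m: [L T^-1] = velocity [L T^-1] ✓
(C) E/m: [L^2 T^-2] ≠ velocity [L T^-1] ✗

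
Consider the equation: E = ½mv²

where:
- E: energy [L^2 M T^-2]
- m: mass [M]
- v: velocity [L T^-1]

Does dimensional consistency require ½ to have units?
No

E has dimensions [L^2 M T^-2] and mv² already has dimensions [L^2 M T^-2], so the equation balances without ½ contributing any dimensions. ½ is a pure (dimensionless) number; changing or removing it would not affect dimensional consistency.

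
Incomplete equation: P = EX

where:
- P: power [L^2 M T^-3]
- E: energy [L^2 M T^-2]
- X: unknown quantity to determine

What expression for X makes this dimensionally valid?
X = f (inverse time / frequency (1/t)), dimensions [T^-1]

P has dimensions [L^2 M T^-3]; the rest of the RHS (E) has dimensions [L^2 M T^-2].
So X must have dimensions [T^-1] — X = f (inverse time / frequency (1/t)).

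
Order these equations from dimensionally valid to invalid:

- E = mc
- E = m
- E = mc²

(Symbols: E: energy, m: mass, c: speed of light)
Dimensionally correct: E = mc²
Dimensionally incorrect: E = mc, E = m
Ordered (correct first, then incorrect): E = mc², E = mc, E = m

- E = mc: LHS [L^2 M T^-2], RHS [L M T^-1] → incorrect ✗
- E = m: LHS [L^2 M T^-2], RHS [M] → incorrect ✗
- E = mc²: LHS [L^2 M T^-2], RHS [L^2 M T^-2] → correct ✓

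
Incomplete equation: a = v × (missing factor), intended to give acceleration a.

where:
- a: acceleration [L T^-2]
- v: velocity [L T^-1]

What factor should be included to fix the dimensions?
1/t (inverse time), dimensions [T^-1]

a has dimensions [L T^-2] and v has dimensions [L T^-1].
The missing factor must have dimensions [L T^-2] / [L T^-1] = [T^-1], i.e. inverse time (1/t).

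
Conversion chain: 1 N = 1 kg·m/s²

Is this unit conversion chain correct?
The chain is correct (no errors).

Correct: Newton is defined as kg·m/s²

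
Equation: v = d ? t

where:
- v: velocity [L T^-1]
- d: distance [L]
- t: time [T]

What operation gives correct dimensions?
division (÷): v = d ÷ t

v [L T^-1]; d [L]; t [T].
d × t → [L T] ✗
d ÷ t → [L T^-1] ✓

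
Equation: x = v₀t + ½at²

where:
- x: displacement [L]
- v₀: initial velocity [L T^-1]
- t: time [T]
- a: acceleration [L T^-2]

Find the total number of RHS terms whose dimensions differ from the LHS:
0

LHS x: [L]
- v₀t: [L] ✓
- ½at²: [L] ✓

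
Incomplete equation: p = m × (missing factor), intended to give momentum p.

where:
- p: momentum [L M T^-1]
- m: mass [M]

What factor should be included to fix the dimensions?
v (velocity), dimensions [L T^-1]

p has dimensions [L M T^-1] and m has dimensions [M].
The missing factor must have dimensions [L M T^-1] / [M] = [L T^-1], i.e. velocity (v).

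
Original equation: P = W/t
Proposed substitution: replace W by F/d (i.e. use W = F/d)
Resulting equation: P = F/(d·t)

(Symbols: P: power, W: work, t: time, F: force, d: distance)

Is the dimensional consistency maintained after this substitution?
No

[W] = [L^2 M T^-2] and [F/d] = [M T^-2]. These differ, so the substitution replaces a quantity by one of different dimensions and the result P = F/(d·t) has LHS [L^2 M T^-3] vs RHS [M T^-3] — inconsistent.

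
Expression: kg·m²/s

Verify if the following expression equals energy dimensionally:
No

The expression kg·m²/s has dimensions [L^2 M T^-1], but energy has dimensions [L^2 M T^-2].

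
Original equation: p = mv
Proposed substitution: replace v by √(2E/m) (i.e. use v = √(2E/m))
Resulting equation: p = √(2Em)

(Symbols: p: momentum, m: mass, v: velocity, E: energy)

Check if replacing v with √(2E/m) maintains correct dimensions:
Yes

[v] = [L T^-1] and [√(2E/m)] = [L T^-1]. These match, so the substitution replaces a quantity by one of the same dimensions and the result p = √(2Em) has LHS [L M T^-1] vs RHS [L M T^-1] — still consistent.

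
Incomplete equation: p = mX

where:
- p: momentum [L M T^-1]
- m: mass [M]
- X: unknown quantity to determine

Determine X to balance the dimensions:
X = v (velocity), dimensions [L T^-1]

p has dimensions [L M T^-1]; the rest of the RHS (m) has dimensions [M].
So X must have dimensions [L T^-1] — X = v (velocity).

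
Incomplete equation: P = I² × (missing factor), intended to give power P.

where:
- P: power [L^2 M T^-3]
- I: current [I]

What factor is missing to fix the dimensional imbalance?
R (resistance), dimensions [I^-2 L^2 M T^-3]

P has dimensions [L^2 M T^-3] and I² has dimensions [I^2].
The missing factor must have dimensions [L^2 M T^-3] / [I^2] = [I^-2 L^2 M T^-3], i.e. resistance (R).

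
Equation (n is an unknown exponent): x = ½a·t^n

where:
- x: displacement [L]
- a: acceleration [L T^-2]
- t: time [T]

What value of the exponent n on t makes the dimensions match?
n = 2

x has dimensions [L]; t has dimensions [T].
The rest of the RHS has dimensions [L T^-2], so t^n must supply [T^2].
With n = 2: ½a·t^2 has dimensions [L], matching the LHS ✓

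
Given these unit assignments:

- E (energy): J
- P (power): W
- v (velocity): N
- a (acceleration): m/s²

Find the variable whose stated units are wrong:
v

The variable v (velocity) should have units m/s, not N.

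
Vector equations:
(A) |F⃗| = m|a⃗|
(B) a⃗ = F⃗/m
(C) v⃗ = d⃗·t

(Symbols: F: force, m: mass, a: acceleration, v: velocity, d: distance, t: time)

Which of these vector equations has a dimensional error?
(C) v⃗ = d⃗·t

(A) |F⃗| = m|a⃗|: LHS [L M T^-2], RHS [L M T^-2] ✓ — magnitudes of vectors are scalars
(B) a⃗ = F⃗/m: LHS [L T^-2], RHS [L T^-2] ✓ — force (vector) divided by mass (scalar)
(C) v⃗ = d⃗·t: LHS [L T^-1], RHS [L T] ✗ — velocity is displacement per time; should be d⃗/t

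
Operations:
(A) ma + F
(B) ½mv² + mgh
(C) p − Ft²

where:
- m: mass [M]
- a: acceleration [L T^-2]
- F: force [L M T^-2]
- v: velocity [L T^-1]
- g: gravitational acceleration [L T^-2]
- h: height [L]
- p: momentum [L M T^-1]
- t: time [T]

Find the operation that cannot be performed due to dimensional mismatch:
(C) p − Ft²

(A) ma + F: ma [L M T^-2] and F [L M T^-2] — same dimensions ✓
(B) ½mv² + mgh: ½mv² [L^2 M T^-2] and mgh [L^2 M T^-2] — same dimensions ✓
(C) p − Ft²: p [L M T^-1] and Ft² [L M] — different dimensions cannot be added/subtracted ✗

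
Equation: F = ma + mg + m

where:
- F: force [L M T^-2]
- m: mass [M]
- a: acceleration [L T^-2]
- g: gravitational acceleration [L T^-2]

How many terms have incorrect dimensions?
1

LHS F: [L M T^-2]
- ma: [L M T^-2] ✓
- mg: [L M T^-2] ✓
- m: [M] ✗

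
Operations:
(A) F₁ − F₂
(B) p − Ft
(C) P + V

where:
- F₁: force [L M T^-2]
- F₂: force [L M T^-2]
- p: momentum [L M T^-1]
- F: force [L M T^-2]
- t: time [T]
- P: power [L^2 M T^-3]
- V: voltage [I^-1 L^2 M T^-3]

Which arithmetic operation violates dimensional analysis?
(C) P + V

(A) F₁ − F₂: F₁ [L M T^-2] and F₂ [L M T^-2] — same dimensions ✓
(B) p − Ft: p [L M T^-1] and Ft [L M T^-1] — same dimensions ✓
(C) P + V: P [L^2 M T^-3] and V [I^-1 L^2 M T^-3] — different dimensions cannot be added/subtracted ✗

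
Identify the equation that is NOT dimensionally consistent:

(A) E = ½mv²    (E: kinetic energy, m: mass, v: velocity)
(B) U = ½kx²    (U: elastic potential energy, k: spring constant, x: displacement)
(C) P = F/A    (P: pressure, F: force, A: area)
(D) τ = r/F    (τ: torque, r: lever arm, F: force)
(D) τ = r/F

The equation (D) τ = r/F is dimensionally incorrect.

LHS (τ): [L^2 M T^-2]
RHS (r/F): [M^-1 T^2] ✗

The dimensions do not match. The other three equations balance.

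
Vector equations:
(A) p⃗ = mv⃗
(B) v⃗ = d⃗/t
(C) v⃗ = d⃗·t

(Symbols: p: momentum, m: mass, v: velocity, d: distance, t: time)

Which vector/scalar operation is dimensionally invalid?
(C) v⃗ = d⃗·t

(A) p⃗ = mv⃗: LHS [L M T^-1], RHS [L M T^-1] ✓ — mass (scalar) times velocity (vector)
(B) v⃗ = d⃗/t: LHS [L T^-1], RHS [L T^-1] ✓ — displacement (vector) divided by time (scalar)
(C) v⃗ = d⃗·t: LHS [L T^-1], RHS [L T] ✗ — velocity is displacement per time; should be d⃗/t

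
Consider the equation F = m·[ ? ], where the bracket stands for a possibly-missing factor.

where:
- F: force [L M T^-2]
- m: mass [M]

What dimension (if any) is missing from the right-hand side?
[L T^-2] — acceleration (e.g. a)

F has dimensions [L M T^-2]; m has dimensions [M].
The bracketed factor must supply [L M T^-2] / [M] = [L T^-2].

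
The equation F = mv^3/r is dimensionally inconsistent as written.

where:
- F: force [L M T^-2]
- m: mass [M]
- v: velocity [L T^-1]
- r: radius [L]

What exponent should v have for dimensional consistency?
The exponent of v should be 2: F = mv^2/r

The LHS F has dimensions [L M T^-2]; v has dimensions [L T^-1].
As written, the RHS mv^3/r (exponent 3 on v) has dimensions [L^2 M T^-3], which does not match.
With exponent 2, the RHS mv^2/r has dimensions [L M T^-2], matching the LHS.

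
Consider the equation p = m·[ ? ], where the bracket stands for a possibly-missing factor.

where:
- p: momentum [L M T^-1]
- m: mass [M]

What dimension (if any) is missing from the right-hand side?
[L T^-1] — velocity (e.g. v)

p has dimensions [L M T^-1]; m has dimensions [M].
The bracketed factor must supply [L M T^-1] / [M] = [L T^-1].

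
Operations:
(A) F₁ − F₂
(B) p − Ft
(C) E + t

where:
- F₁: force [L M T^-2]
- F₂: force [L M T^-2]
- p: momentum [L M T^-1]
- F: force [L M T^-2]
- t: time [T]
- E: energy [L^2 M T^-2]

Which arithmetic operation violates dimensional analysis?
(C) E + t

(A) F₁ − F₂: F₁ [L M T^-2] and F₂ [L M T^-2] — same dimensions ✓
(B) p − Ft: p [L M T^-1] and Ft [L M T^-1] — same dimensions ✓
(C) E + t: E [L^2 M T^-2] and t [T] — different dimensions cannot be added/subtracted ✗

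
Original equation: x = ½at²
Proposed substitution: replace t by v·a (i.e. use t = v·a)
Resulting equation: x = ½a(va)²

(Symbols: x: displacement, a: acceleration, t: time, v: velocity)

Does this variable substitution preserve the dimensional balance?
No

[t] = [T] and [v·a] = [L^2 T^-3]. These differ, so the substitution replaces a quantity by one of different dimensions and the result x = ½a(va)² has LHS [L] vs RHS [L^5 T^-8] — inconsistent.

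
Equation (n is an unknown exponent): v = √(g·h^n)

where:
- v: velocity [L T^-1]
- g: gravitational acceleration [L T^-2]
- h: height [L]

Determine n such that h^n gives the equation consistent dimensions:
n = 1

v has dimensions [L T^-1]; h has dimensions [L].
With n = 1: √(g·h^1) has dimensions [L T^-1], matching the LHS ✓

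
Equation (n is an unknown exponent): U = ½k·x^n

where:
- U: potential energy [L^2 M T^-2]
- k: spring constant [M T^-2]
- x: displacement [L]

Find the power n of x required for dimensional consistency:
n = 2

U has dimensions [L^2 M T^-2]; x has dimensions [L].
The rest of the RHS has dimensions [M T^-2], so x^n must supply [L^2].
With n = 2: ½k·x^2 has dimensions [L^2 M T^-2], matching the LHS ✓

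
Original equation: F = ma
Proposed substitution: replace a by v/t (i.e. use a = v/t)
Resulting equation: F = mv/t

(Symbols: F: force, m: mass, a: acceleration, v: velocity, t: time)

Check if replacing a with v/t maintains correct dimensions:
Yes

[a] = [L T^-2] and [v/t] = [L T^-2]. These match, so the substitution replaces a quantity by one of the same dimensions and the result F = mv/t has LHS [L M T^-2] vs RHS [L M T^-2] — still consistent.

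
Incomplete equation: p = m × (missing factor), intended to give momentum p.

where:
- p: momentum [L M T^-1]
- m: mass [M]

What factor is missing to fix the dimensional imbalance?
v (velocity), dimensions [L T^-1]

p has dimensions [L M T^-1] and m has dimensions [M].
The missing factor must have dimensions [L M T^-1] / [M] = [L T^-1], i.e. velocity (v).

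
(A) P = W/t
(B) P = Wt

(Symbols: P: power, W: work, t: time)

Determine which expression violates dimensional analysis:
(B)

(A) P = W/t: LHS [L^2 M T^-3], RHS [L^2 M T^-3] ✓
(B) P = Wt: LHS [L^2 M T^-3], RHS [L^2 M T^-1] ✗

Expression (B) P = Wt is dimensionally incorrect.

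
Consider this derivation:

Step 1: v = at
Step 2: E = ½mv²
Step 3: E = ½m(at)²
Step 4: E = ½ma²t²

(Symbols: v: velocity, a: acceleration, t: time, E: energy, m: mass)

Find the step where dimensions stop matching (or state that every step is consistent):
No step introduces an error — all steps are dimensionally consistent.

Step 1: v = at → LHS [L T^-1], RHS [L T^-1] ✓
Step 2: E = ½mv² → LHS [L^2 M T^-2], RHS [L^2 M T^-2] ✓
Step 3: E = ½m(at)² → LHS [L^2 M T^-2], RHS [L^2 M T^-2] ✓
Step 4: E = ½ma²t² → LHS [L^2 M T^-2], RHS [L^2 M T^-2] ✓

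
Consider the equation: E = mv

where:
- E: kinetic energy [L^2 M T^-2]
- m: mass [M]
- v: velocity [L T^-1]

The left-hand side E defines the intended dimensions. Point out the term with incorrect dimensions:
The right-hand side term mv

E has dimensions [L^2 M T^-2], but mv has dimensions [L M T^-1], so the term mv is dimensionally wrong for E.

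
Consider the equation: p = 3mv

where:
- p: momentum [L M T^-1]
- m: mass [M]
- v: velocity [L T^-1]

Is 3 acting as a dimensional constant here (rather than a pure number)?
No

p has dimensions [L M T^-1] and mv already has dimensions [L M T^-1], so the equation balances without 3 contributing any dimensions. 3 is a pure (dimensionless) number; changing or removing it would not affect dimensional consistency.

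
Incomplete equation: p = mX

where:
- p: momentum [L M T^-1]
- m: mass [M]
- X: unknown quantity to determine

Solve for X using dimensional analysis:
X = v (velocity), dimensions [L T^-1]

p has dimensions [L M T^-1]; the rest of the RHS (m) has dimensions [M].
So X must have dimensions [L T^-1] — X = v (velocity).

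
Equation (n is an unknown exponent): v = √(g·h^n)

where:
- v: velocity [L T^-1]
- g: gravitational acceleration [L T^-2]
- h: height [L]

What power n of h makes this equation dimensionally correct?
n = 1

v has dimensions [L T^-1]; h has dimensions [L].
With n = 1: √(g·h^1) has dimensions [L T^-1], matching the LHS ✓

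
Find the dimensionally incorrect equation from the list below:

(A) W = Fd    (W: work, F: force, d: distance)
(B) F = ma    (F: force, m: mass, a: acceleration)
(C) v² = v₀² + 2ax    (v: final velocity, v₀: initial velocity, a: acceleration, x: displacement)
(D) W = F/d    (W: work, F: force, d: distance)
(D) W = F/d

The equation (D) W = F/d is dimensionally incorrect.

LHS (W): [L^2 M T^-2]
RHS (F/d): [M T^-2] ✗

The dimensions do not match. The other three equations balance.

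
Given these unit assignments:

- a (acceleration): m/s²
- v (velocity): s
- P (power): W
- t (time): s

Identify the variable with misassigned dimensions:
v

The variable v (velocity) should have units m/s, not s.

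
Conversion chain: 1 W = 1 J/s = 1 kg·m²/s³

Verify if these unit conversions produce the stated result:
The chain is correct (no errors).

Correct: Watt is Joule per second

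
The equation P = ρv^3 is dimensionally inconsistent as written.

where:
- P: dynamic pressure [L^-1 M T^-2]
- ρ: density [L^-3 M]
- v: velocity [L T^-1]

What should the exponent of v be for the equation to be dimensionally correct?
The exponent of v should be 2: P = ρv^2

The LHS P has dimensions [L^-1 M T^-2]; v has dimensions [L T^-1].
As written, the RHS ρv^3 (exponent 3 on v) has dimensions [M T^-3], which does not match.
With exponent 2, the RHS ρv^2 has dimensions [L^-1 M T^-2], matching the LHS.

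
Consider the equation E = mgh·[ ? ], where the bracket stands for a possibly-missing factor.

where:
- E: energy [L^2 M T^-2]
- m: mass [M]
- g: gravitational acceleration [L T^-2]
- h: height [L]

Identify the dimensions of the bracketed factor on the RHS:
Nothing is missing — the bracketed factor must be dimensionless.

E has dimensions [L^2 M T^-2] and mgh already has dimensions [L^2 M T^-2], so E = mgh is dimensionally complete.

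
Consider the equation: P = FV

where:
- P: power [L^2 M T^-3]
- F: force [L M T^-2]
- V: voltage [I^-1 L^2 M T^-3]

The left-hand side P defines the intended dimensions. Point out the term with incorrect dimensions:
The right-hand side term FV

P has dimensions [L^2 M T^-3], but FV has dimensions [I^-1 L^3 M^2 T^-5], so the term FV is dimensionally wrong for P.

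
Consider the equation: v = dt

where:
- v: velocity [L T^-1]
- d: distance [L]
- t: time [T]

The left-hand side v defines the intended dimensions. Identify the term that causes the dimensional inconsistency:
The right-hand side term dt

v has dimensions [L T^-1], but dt has dimensions [L T], so the term dt is dimensionally wrong for v.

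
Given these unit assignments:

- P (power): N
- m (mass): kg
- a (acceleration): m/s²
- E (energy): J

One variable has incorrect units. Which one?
P

The variable P (power) should have units W, not N.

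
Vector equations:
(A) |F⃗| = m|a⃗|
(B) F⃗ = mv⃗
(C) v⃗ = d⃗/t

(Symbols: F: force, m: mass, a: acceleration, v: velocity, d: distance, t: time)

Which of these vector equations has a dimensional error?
(B) F⃗ = mv⃗

(A) |F⃗| = m|a⃗|: LHS [L M T^-2], RHS [L M T^-2] ✓ — magnitudes of vectors are scalars
(B) F⃗ = mv⃗: LHS [L M T^-2], RHS [L M T^-1] ✗ — mass times velocity is momentum, not force; should be ma⃗
(C) v⃗ = d⃗/t: LHS [L T^-1], RHS [L T^-1] ✓ — displacement (vector) divided by time (scalar)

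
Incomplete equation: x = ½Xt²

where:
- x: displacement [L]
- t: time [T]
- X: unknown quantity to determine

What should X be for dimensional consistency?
X = a (acceleration), dimensions [L T^-2]

x has dimensions [L]; the rest of the RHS (½ t²) has dimensions [T^2].
So X must have dimensions [L T^-2] — X = a (acceleration).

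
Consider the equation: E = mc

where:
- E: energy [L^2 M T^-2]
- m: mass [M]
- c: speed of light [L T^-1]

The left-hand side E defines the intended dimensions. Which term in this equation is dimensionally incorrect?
The right-hand side term mc

E has dimensions [L^2 M T^-2], but mc has dimensions [L M T^-1], so the term mc is dimensionally wrong for E.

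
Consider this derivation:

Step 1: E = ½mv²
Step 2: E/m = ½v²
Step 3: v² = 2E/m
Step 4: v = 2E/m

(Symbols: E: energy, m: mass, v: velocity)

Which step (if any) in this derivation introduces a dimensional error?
Step 4

Step 1: E = ½mv² → LHS [L^2 M T^-2], RHS [L^2 M T^-2] ✓
Step 2: E/m = ½v² → LHS [L^2 T^-2], RHS [L^2 T^-2] ✓
Step 3: v² = 2E/m → LHS [L^2 T^-2], RHS [L^2 T^-2] ✓
Step 4: v = 2E/m → LHS [L T^-1], RHS [L^2 T^-2] ✗

The first dimensional inconsistency appears in step 4: v = 2E/m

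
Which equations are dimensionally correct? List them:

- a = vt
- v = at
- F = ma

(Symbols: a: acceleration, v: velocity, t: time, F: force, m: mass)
Dimensionally correct: v = at, F = ma
Dimensionally incorrect: a = vt
Ordered (correct first, then incorrect): v = at, F = ma, a = vt

- a = vt: LHS [L T^-2], RHS [L] → incorrect ✗
- v = at: LHS [L T^-1], RHS [L T^-1] → correct ✓
- F = ma: LHS [L M T^-2], RHS [L M T^-2] → correct ✓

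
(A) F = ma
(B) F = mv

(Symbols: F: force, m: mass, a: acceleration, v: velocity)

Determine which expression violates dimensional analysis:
(B)

(A) F = ma: LHS [L M T^-2], RHS [L M T^-2] ✓
(B) F = mv: LHS [L M T^-2], RHS [L M T^-1] ✗

Expression (B) F = mv is dimensionally incorrect.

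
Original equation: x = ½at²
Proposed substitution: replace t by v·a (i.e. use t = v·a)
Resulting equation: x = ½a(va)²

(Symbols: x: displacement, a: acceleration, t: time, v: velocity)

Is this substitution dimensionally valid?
No

[t] = [T] and [v·a] = [L^2 T^-3]. These differ, so the substitution replaces a quantity by one of different dimensions and the result x = ½a(va)² has LHS [L] vs RHS [L^5 T^-8] — inconsistent.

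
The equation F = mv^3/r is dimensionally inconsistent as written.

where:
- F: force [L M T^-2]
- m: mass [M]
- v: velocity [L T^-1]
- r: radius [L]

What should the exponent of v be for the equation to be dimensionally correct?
The exponent of v should be 2: F = mv^2/r

The LHS F has dimensions [L M T^-2]; v has dimensions [L T^-1].
As written, the RHS mv^3/r (exponent 3 on v) has dimensions [L^2 M T^-3], which does not match.
With exponent 2, the RHS mv^2/r has dimensions [L M T^-2], matching the LHS.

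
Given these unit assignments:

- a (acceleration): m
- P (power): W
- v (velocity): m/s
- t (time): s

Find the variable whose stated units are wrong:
a

The variable a (acceleration) should have units m/s², not m.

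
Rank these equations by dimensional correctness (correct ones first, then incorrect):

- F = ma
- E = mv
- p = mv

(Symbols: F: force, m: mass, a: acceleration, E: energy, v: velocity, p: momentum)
Dimensionally correct: F = ma, p = mv
Dimensionally incorrect: E = mv
Ordered (correct first, then incorrect): F = ma, p = mv, E = mv

- F = ma: LHS [L M T^-2], RHS [L M T^-2] → correct ✓
- E = mv: LHS [L^2 M T^-2], RHS [L M T^-1] → incorrect ✗
- p = mv: LHS [L M T^-1], RHS [L M T^-1] → correct ✓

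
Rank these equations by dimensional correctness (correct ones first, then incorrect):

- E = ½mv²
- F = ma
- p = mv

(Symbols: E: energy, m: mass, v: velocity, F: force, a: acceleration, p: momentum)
Dimensionally correct: E = ½mv², F = ma, p = mv
Dimensionally incorrect: none
Ordered (correct first, then incorrect): E = ½mv², F = ma, p = mv

- E = ½mv²: LHS [L^2 M T^-2], RHS [L^2 M T^-2] → correct ✓
- F = ma: LHS [L M T^-2], RHS [L M T^-2] → correct ✓
- p = mv: LHS [L M T^-1], RHS [L M T^-1] → correct ✓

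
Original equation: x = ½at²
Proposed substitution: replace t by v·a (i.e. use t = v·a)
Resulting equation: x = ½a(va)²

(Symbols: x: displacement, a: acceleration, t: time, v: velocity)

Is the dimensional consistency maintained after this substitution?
No

[t] = [T] and [v·a] = [L^2 T^-3]. These differ, so the substitution replaces a quantity by one of different dimensions and the result x = ½a(va)² has LHS [L] vs RHS [L^5 T^-8] — inconsistent.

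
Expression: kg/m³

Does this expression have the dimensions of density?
Yes

The expression kg/m³ has dimensions [L^-3 M], which is exactly density [L^-3 M].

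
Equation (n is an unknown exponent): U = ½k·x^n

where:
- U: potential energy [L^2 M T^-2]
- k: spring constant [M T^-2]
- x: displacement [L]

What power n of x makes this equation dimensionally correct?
n = 2

U has dimensions [L^2 M T^-2]; x has dimensions [L].
The rest of the RHS has dimensions [M T^-2], so x^n must supply [L^2].
With n = 2: ½k·x^2 has dimensions [L^2 M T^-2], matching the LHS ✓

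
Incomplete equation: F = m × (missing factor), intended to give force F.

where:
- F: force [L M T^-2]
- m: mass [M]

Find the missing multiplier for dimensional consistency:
a (acceleration), dimensions [L T^-2]

F has dimensions [L M T^-2] and m has dimensions [M].
The missing factor must have dimensions [L M T^-2] / [M] = [L T^-2], i.e. acceleration (a).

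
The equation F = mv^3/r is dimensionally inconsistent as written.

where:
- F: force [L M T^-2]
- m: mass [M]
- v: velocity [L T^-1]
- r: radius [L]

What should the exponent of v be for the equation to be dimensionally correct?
The exponent of v should be 2: F = mv^2/r

The LHS F has dimensions [L M T^-2]; v has dimensions [L T^-1].
As written, the RHS mv^3/r (exponent 3 on v) has dimensions [L^2 M T^-3], which does not match.
With exponent 2, the RHS mv^2/r has dimensions [L M T^-2], matching the LHS.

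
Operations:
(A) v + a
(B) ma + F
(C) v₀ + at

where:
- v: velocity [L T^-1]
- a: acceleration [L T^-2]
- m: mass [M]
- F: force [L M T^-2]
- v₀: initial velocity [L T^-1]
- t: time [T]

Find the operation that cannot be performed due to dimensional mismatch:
(A) v + a

(A) v + a: v [L T^-1] and a [L T^-2] — different dimensions cannot be added/subtracted ✗
(B) ma + F: ma [L M T^-2] and F [L M T^-2] — same dimensions ✓
(C) v₀ + at: v₀ [L T^-1] and at [L T^-1] — same dimensions ✓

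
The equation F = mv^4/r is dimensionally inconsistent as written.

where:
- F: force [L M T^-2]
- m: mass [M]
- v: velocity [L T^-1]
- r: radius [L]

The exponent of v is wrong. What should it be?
The exponent of v should be 2: F = mv^2/r

The LHS F has dimensions [L M T^-2]; v has dimensions [L T^-1].
As written, the RHS mv^4/r (exponent 4 on v) has dimensions [L^3 M T^-4], which does not match.
With exponent 2, the RHS mv^2/r has dimensions [L M T^-2], matching the LHS.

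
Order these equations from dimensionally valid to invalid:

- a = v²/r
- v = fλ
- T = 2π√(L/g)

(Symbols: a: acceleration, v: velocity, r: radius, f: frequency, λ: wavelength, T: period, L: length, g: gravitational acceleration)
Dimensionally correct: a = v²/r, v = fλ, T = 2π√(L/g)
Dimensionally incorrect: none
Ordered (correct first, then incorrect): a = v²/r, v = fλ, T = 2π√(L/g)

- a = v²/r: LHS [L T^-2], RHS [L T^-2] → correct ✓
- v = fλ: LHS [L T^-1], RHS [L T^-1] → correct ✓
- T = 2π√(L/g): LHS [T], RHS [T] → correct ✓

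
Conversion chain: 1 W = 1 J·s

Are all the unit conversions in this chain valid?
The chain is incorrect (it contains an error).

Incorrect: Watt is J/s, not J·s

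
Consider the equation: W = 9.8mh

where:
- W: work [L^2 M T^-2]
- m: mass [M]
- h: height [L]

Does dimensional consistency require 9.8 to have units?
Yes

W has dimensions [L^2 M T^-2], while mh alone has dimensions [L M]. For the equation to balance, the factor 9.8 must carry dimensions [L T^-2] — it is a dimensional constant (a numerical value of a physical quantity with its units suppressed), not a pure number.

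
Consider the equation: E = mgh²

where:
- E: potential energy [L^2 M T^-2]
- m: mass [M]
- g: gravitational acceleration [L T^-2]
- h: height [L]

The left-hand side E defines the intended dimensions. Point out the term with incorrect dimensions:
The right-hand side term mgh²

E has dimensions [L^2 M T^-2], but mgh² has dimensions [L^3 M T^-2], so the term mgh² is dimensionally wrong for E.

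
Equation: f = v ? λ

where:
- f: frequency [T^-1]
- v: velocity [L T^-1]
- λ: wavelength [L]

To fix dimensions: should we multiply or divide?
division (÷): f = v ÷ λ

f [T^-1]; v [L T^-1]; λ [L].
v × λ → [L^2 T^-1] ✗
v ÷ λ → [T^-1] ✓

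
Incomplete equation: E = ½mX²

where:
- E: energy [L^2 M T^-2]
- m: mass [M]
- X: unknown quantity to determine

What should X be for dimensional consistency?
X = v (velocity), dimensions [L T^-1]

E has dimensions [L^2 M T^-2]; the rest of the RHS (½m) has dimensions [M].
So X² must have dimensions [L^2 T^-2], i.e. X has dimensions [L T^-1] — X = v (velocity).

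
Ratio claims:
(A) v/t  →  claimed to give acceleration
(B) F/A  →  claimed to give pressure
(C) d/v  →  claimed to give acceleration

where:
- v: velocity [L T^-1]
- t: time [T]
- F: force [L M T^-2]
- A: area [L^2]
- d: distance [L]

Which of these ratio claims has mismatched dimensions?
(C) d/v does not give acceleration

(A) v/t: [L T^-2] = acceleration [L T^-2] ✓
(B) F/A: [L^-1 M T^-2] = pressure [L^-1 M T^-2] ✓
(C) d/v: [T] ≠ acceleration [L T^-2] ✗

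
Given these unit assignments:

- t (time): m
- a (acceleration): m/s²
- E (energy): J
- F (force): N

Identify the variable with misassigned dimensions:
t

The variable t (time) should have units s, not m.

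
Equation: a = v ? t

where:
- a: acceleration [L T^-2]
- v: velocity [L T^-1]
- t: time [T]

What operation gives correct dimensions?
division (÷): a = v ÷ t

a [L T^-2]; v [L T^-1]; t [T].
v × t → [L] ✗
v ÷ t → [L T^-2] ✓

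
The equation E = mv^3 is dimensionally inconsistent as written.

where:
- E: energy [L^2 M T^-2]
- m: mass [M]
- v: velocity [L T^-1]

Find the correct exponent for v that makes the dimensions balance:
The exponent of v should be 2: E = mv^2

The LHS E has dimensions [L^2 M T^-2]; v has dimensions [L T^-1].
As written, the RHS mv^3 (exponent 3 on v) has dimensions [L^3 M T^-3], which does not match.
With exponent 2, the RHS mv^2 has dimensions [L^2 M T^-2], matching the LHS.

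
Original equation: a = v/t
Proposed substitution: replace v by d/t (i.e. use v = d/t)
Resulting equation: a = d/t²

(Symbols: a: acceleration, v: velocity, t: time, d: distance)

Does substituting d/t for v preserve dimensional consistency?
Yes

[v] = [L T^-1] and [d/t] = [L T^-1]. These match, so the substitution replaces a quantity by one of the same dimensions and the result a = d/t² has LHS [L T^-2] vs RHS [L T^-2] — still consistent.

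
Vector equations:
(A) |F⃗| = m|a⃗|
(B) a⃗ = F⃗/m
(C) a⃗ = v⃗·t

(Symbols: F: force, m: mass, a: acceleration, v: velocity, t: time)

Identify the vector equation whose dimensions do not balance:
(C) a⃗ = v⃗·t

(A) |F⃗| = m|a⃗|: LHS [L M T^-2], RHS [L M T^-2] ✓ — magnitudes of vectors are scalars
(B) a⃗ = F⃗/m: LHS [L T^-2], RHS [L T^-2] ✓ — force (vector) divided by mass (scalar)
(C) a⃗ = v⃗·t: LHS [L T^-2], RHS [L] ✗ — acceleration is velocity per time; should be v⃗/t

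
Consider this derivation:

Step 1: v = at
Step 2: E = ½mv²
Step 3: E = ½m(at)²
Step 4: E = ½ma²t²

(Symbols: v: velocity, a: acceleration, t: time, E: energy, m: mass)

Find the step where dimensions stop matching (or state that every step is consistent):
No step introduces an error — all steps are dimensionally consistent.

Step 1: v = at → LHS [L T^-1], RHS [L T^-1] ✓
Step 2: E = ½mv² → LHS [L^2 M T^-2], RHS [L^2 M T^-2] ✓
Step 3: E = ½m(at)² → LHS [L^2 M T^-2], RHS [L^2 M T^-2] ✓
Step 4: E = ½ma²t² → LHS [L^2 M T^-2], RHS [L^2 M T^-2] ✓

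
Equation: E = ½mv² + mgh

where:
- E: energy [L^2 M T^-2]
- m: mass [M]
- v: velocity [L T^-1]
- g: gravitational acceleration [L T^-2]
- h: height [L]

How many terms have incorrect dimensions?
0

LHS E: [L^2 M T^-2]
- ½mv²: [L^2 M T^-2] ✓
- mgh: [L^2 M T^-2] ✓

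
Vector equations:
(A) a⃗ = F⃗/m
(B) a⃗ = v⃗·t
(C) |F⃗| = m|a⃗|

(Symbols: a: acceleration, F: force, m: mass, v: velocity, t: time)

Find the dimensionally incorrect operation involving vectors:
(B) a⃗ = v⃗·t

(A) a⃗ = F⃗/m: LHS [L T^-2], RHS [L T^-2] ✓ — force (vector) divided by mass (scalar)
(B) a⃗ = v⃗·t: LHS [L T^-2], RHS [L] ✗ — acceleration is velocity per time; should be v⃗/t
(C) |F⃗| = m|a⃗|: LHS [L M T^-2], RHS [L M T^-2] ✓ — magnitudes of vectors are scalars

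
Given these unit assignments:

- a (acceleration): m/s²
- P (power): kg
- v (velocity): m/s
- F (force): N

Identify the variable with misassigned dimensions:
P

The variable P (power) should have units W, not kg.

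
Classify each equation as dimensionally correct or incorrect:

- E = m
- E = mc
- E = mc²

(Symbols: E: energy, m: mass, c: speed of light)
Dimensionally correct: E = mc²
Dimensionally incorrect: E = m, E = mc
Ordered (correct first, then incorrect): E = mc², E = m, E = mc

- E = m: LHS [L^2 M T^-2], RHS [M] → incorrect ✗
- E = mc: LHS [L^2 M T^-2], RHS [L M T^-1] → incorrect ✗
- E = mc²: LHS [L^2 M T^-2], RHS [L^2 M T^-2] → correct ✓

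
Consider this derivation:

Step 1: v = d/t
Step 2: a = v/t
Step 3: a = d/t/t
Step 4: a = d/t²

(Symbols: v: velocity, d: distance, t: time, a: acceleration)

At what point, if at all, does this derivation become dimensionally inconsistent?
No step introduces an error — all steps are dimensionally consistent.

Step 1: v = d/t → LHS [L T^-1], RHS [L T^-1] ✓
Step 2: a = v/t → LHS [L T^-2], RHS [L T^-2] ✓
Step 3: a = d/t/t → LHS [L T^-2], RHS [L T^-2] ✓
Step 4: a = d/t² → LHS [L T^-2], RHS [L T^-2] ✓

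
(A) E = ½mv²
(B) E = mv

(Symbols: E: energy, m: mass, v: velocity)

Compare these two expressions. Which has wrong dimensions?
(B)

(A) E = ½mv²: LHS [L^2 M T^-2], RHS [L^2 M T^-2] ✓
(B) E = mv: LHS [L^2 M T^-2], RHS [L M T^-1] ✗

Expression (B) E = mv is dimensionally incorrect.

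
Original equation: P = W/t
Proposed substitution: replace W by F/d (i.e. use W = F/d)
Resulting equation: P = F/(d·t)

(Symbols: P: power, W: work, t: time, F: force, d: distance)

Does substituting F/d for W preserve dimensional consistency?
No

[W] = [L^2 M T^-2] and [F/d] = [M T^-2]. These differ, so the substitution replaces a quantity by one of different dimensions and the result P = F/(d·t) has LHS [L^2 M T^-3] vs RHS [M T^-3] — inconsistent.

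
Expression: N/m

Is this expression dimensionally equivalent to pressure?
No

The expression N/m has dimensions [M T^-2], but pressure has dimensions [L^-1 M T^-2].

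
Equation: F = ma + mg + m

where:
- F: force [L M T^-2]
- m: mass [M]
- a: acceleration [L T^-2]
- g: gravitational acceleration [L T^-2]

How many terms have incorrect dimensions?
1

LHS F: [L M T^-2]
- ma: [L M T^-2] ✓
- mg: [L M T^-2] ✓
- m: [M] ✗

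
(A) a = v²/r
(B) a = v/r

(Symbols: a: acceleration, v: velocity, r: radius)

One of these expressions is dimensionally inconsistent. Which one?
(B)

(A) a = v²/r: LHS [L T^-2], RHS [L T^-2] ✓
(B) a = v/r: LHS [L T^-2], RHS [T^-1] ✗

Expression (B) a = v/r is dimensionally incorrect.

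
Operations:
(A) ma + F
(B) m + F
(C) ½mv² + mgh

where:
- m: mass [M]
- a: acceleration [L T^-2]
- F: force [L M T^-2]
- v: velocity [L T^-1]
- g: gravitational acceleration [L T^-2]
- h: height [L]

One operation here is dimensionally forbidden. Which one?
(B) m + F

(A) ma + F: ma [L M T^-2] and F [L M T^-2] — same dimensions ✓
(B) m + F: m [M] and F [L M T^-2] — different dimensions cannot be added/subtracted ✗
(C) ½mv² + mgh: ½mv² [L^2 M T^-2] and mgh [L^2 M T^-2] — same dimensions ✓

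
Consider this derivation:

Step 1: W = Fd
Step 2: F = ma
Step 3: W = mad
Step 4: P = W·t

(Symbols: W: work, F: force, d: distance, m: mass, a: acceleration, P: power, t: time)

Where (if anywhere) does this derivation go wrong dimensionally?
Step 4

Step 1: W = Fd → LHS [L^2 M T^-2], RHS [L^2 M T^-2] ✓
Step 2: F = ma → LHS [L M T^-2], RHS [L M T^-2] ✓
Step 3: W = mad → LHS [L^2 M T^-2], RHS [L^2 M T^-2] ✓
Step 4: P = W·t → LHS [L^2 M T^-3], RHS [L^2 M T^-1] ✗

The first dimensional inconsistency appears in step 4: P = W·t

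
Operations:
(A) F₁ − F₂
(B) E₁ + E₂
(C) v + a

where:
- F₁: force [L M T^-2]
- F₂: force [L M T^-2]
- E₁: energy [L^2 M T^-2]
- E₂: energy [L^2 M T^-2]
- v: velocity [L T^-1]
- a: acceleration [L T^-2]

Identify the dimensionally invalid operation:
(C) v + a

(A) F₁ − F₂: F₁ [L M T^-2] and F₂ [L M T^-2] — same dimensions ✓
(B) E₁ + E₂: E₁ [L^2 M T^-2] and E₂ [L^2 M T^-2] — same dimensions ✓
(C) v + a: v [L T^-1] and a [L T^-2] — different dimensions cannot be added/subtracted ✗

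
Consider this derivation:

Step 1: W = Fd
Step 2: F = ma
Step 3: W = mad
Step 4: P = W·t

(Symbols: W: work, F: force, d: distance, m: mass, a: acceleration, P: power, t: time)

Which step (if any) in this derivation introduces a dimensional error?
Step 4

Step 1: W = Fd → LHS [L^2 M T^-2], RHS [L^2 M T^-2] ✓
Step 2: F = ma → LHS [L M T^-2], RHS [L M T^-2] ✓
Step 3: W = mad → LHS [L^2 M T^-2], RHS [L^2 M T^-2] ✓
Step 4: P = W·t → LHS [L^2 M T^-3], RHS [L^2 M T^-1] ✗

The first dimensional inconsistency appears in step 4: P = W·t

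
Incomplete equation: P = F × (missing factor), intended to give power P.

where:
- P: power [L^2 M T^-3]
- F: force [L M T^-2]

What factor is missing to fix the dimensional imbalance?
v (velocity), dimensions [L T^-1]

P has dimensions [L^2 M T^-3] and F has dimensions [L M T^-2].
The missing factor must have dimensions [L^2 M T^-3] / [L M T^-2] = [L T^-1], i.e. velocity (v).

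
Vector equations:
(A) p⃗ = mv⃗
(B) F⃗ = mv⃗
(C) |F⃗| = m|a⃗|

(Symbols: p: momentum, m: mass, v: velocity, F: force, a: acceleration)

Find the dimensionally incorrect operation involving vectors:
(B) F⃗ = mv⃗

(A) p⃗ = mv⃗: LHS [L M T^-1], RHS [L M T^-1] ✓ — mass (scalar) times velocity (vector)
(B) F⃗ = mv⃗: LHS [L M T^-2], RHS [L M T^-1] ✗ — mass times velocity is momentum, not force; should be ma⃗
(C) |F⃗| = m|a⃗|: LHS [L M T^-2], RHS [L M T^-2] ✓ — magnitudes of vectors are scalars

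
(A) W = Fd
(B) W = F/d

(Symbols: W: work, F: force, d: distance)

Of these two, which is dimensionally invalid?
(B)

(A) W = Fd: LHS [L^2 M T^-2], RHS [L^2 M T^-2] ✓
(B) W = F/d: LHS [L^2 M T^-2], RHS [M T^-2] ✗

Expression (B) W = F/d is dimensionally incorrect.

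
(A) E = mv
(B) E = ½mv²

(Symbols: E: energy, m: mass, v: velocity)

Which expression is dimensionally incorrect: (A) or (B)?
(A)

(A) E = mv: LHS [L^2 M T^-2], RHS [L M T^-1] ✗
(B) E = ½mv²: LHS [L^2 M T^-2], RHS [L^2 M T^-2] ✓

Expression (A) E = mv is dimensionally incorrect.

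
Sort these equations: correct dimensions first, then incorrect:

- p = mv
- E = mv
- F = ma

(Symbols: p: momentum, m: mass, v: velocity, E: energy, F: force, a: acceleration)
Dimensionally correct: p = mv, F = ma
Dimensionally incorrect: E = mv
Ordered (correct first, then incorrect): p = mv, F = ma, E = mv

- p = mv: LHS [L M T^-1], RHS [L M T^-1] → correct ✓
- E = mv: LHS [L^2 M T^-2], RHS [L M T^-1] → incorrect ✗
- F = ma: LHS [L M T^-2], RHS [L M T^-2] → correct ✓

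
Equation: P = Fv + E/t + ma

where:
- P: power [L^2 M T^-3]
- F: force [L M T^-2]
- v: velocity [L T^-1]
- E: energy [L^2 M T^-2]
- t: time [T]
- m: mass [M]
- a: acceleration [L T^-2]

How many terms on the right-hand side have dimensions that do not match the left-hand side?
1

LHS P: [L^2 M T^-3]
- Fv: [L^2 M T^-3] ✓
- E/t: [L^2 M T^-3] ✓
- ma: [L M T^-2] ✗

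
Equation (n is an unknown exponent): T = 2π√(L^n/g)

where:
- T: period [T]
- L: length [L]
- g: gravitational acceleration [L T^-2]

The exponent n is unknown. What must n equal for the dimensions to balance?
n = 1

T has dimensions [T]; L has dimensions [L].
With n = 1: 2π√(L^1/g) has dimensions [T], matching the LHS ✓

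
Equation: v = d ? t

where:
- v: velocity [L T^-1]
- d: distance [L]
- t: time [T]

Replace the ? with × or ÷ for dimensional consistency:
division (÷): v = d ÷ t

v [L T^-1]; d [L]; t [T].
d × t → [L T] ✗
d ÷ t → [L T^-1] ✓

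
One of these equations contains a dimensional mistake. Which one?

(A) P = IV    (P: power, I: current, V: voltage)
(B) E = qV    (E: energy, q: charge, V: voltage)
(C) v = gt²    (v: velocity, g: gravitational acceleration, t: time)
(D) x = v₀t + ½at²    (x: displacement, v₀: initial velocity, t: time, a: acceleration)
(C) v = gt²

The equation (C) v = gt² is dimensionally incorrect.

LHS (v): [L T^-1]
RHS (gt²): [L] ✗

The dimensions do not match. The other three equations balance.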